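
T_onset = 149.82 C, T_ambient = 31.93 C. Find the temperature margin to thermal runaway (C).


Safety margin = 149.82 C - 31.93 C = 117.89 C

117.89 C


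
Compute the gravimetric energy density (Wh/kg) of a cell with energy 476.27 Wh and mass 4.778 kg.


ED = E / m = 476.27 / 4.778 = 99.68 Wh/kg

99.68 Wh/kg


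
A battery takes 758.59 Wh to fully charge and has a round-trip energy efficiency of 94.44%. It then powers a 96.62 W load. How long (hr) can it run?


Step 1: E_discharge = eta/100 * E_charge = 94.44/100 * 758.59 = 716.41 Wh
Step 2: t = E_discharge / P = 716.41 / 96.62 = 7.415 hr

7.415 hr


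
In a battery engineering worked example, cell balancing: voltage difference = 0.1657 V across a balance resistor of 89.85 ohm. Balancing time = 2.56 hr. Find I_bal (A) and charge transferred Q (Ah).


First, Ohm's law: I_bal = 0.1657 V / 89.85 ohm = 0.0018442 A
Then Q = I * t = 0.0018442 A * 2.56 hr = 0.004721 Ah

I=0.0018442 A, Q=0.004721 Ah


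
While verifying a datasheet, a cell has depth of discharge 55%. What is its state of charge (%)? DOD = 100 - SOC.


SOC = 100 - DOD = 100 - 55 = 45%

45%


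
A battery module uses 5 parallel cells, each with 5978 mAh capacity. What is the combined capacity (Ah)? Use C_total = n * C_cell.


Convert: C_cell = 5978 mAh = 5.978 Ah
C_total = 5 * 5.978 = 29.89 Ah

29.89 Ah


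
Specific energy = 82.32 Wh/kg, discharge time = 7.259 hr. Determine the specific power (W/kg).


Specific power = 82.32 Wh/kg / 7.259 hr = 11.34 W/kg

11.34 W/kg


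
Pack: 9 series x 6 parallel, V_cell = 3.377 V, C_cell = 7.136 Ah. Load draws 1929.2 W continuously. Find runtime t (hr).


Step 1: E_pack = Ns * V_cell * Np * C_cell = 9 * 3.377 * 6 * 7.136 = 1301.3 Wh
Step 2: t = E_pack / P = 1301.3 / 1929.2 = 0.6745 hr

0.6745 hr


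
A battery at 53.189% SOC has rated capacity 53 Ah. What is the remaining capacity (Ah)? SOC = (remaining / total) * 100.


remaining = SOC / 100 * total = 53.189 / 100 * 53 = 28.19 Ah

28.19 Ah


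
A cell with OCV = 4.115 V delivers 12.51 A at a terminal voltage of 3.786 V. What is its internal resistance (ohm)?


R = (OCV - V) / I = (4.115 - 3.786) / 12.51 = 0.02630 ohm

0.02630 ohm


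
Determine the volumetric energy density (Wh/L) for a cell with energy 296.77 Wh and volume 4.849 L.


ED = E / V = 296.77 / 4.849 = 61.20 Wh/L

61.20 Wh/L


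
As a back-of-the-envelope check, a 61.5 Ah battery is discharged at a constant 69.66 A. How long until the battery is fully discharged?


Runtime = 61.5 Ah / 69.66 A = 0.8829 hr

0.8829 hr


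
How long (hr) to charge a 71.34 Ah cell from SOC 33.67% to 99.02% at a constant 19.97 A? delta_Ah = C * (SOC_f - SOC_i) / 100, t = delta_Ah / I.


Step 1: dSOC = 99.02% - 33.67% = 65.35%
Step 2: delta_Ah = 71.34 * 65.35 / 100 = 46.621 Ah
Step 3: t = 46.621 / 19.97 = 2.335 hr

2.335 hr


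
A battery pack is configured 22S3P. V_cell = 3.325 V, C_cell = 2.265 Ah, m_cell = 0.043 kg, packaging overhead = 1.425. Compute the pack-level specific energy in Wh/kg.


Step 1: V_pack = 22 * 3.325 = 73.15 V
Step 2: C_pack = 3 * 2.265 = 6.795 Ah
Step 3: E_pack = V_pack * C_pack = 73.15 * 6.795 = 497.05 Wh
Step 4: m_pack = 22 * 3 * 0.043 * 1.425 = 4.0442 kg
Step 5: ED = E_pack / m_pack = 497.05 / 4.0442 = 122.9 Wh/kg

122.9 Wh/kg


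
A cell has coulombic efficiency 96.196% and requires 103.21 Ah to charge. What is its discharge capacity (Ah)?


Q_dis = eta/100 * Q_chg = 96.196/100 * 103.21 = 99.28 Ah

99.28 Ah


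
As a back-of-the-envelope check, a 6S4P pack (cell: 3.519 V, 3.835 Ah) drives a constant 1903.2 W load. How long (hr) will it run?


Step 1: E_pack = Ns * V_cell * Np * C_cell = 6 * 3.519 * 4 * 3.835 = 323.89 Wh
Step 2: t = E_pack / P = 323.89 / 1903.2 = 0.1702 hr

0.1702 hr


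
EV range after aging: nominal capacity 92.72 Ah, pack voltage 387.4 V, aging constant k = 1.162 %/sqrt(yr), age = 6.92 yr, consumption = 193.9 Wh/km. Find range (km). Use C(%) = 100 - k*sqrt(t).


Step 1: capacity retention = 100 - 1.162 * sqrt(6.92) = 100 - 1.162 * 2.6306 = 96.943%
Step 2: C_now = 92.72 * 96.943/100 = 89.886 Ah
Step 3: E_pack = V * C_now = 387.4 * 89.886 = 34822 Wh
Step 4: range = E_pack / consumption = 34822 / 193.9 = 179.6 km

179.6 km


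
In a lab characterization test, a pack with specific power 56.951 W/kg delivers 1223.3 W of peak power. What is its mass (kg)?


m = P / SP = 1223.3 / 56.951 = 21.48 kg

21.48 kg


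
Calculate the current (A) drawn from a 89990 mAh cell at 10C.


Convert: capacity = 89990 mAh = 89.99 Ah
I = C_rate * capacity = 10 * 89.99 = 899.9 A

899.9 A


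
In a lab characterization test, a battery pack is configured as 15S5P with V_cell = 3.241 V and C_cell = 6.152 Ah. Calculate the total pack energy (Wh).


E = Ns * Vcell * Np * Ccell = 15 * 3.241 * 5 * 6.152 = 1495 Wh

1495 Wh


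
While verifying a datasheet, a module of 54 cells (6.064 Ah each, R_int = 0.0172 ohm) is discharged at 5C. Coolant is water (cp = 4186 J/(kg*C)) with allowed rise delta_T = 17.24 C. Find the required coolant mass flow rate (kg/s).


Step 1: I = 5 * 6.064 = 30.32 A
Step 2: Q_cell = I^2 * R = 30.32^2 * 0.0172 = 15.812 W
Step 3: Q_total = 54 * 15.812 = 853.85 W
Step 4: m_dot = Q_total / (cp * dT) = 853.85 / (4186 * 17.24) = 0.01183 kg/s

0.01183 kg/s


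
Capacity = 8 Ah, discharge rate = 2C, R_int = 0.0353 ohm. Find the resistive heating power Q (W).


Step 1: I = C_rate * capacity = 2 * 8 = 16 A
Step 2: Q = I^2 * R = 16^2 * 0.0353 = 256 * 0.0353 = 9.037 W

9.037 W


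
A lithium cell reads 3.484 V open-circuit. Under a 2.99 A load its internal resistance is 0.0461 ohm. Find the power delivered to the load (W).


Step 1: V_terminal = OCV - I*R = 3.484 - 2.99 * 0.0461 = 3.3462 V
Step 2: P_out = V_terminal * I = 3.3462 * 2.99 = 10.01 W

10.01 W


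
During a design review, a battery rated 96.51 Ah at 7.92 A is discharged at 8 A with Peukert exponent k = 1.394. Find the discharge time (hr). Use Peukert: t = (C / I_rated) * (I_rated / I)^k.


Step 1: t_rated = C / I_rated = 96.51 / 7.92 = 12.186 hr
Step 2: ratio = 7.92 / 8 = 0.99
Step 3: ratio^k = 0.99^1.394 = 0.98609
Step 4: t = t_rated * ratio^k = 12.186 * 0.98609 = 12.02 hr

12.02 hr


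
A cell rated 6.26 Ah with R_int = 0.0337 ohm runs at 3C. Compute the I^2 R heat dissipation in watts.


Step 1: I = C_rate * capacity = 3 * 6.26 = 18.78 A
Step 2: Q = I^2 * R = 18.78^2 * 0.0337 = 352.69 * 0.0337 = 11.89 W

11.89 W


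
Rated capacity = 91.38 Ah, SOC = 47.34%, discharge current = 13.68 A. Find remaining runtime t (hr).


Step 1: remaining = SOC/100 * C_total = 47.34/100 * 91.38 = 43.259 Ah
Step 2: t = remaining / I = 43.259 / 13.68 = 3.162 hr

3.162 hr


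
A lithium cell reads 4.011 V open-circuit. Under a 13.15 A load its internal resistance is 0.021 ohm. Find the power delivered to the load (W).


Step 1: V_terminal = OCV - I*R = 4.011 - 13.15 * 0.021 = 3.7349 V
Step 2: P_out = V_terminal * I = 3.7349 * 13.15 = 49.11 W

49.11 W


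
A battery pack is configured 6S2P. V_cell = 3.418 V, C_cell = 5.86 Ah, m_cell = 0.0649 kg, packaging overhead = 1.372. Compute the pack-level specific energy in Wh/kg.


Step 1: V_pack = 6 * 3.418 = 20.508 V
Step 2: C_pack = 2 * 5.86 = 11.72 Ah
Step 3: E_pack = V_pack * C_pack = 20.508 * 11.72 = 240.35 Wh
Step 4: m_pack = 6 * 2 * 0.0649 * 1.372 = 1.0685 kg
Step 5: ED = E_pack / m_pack = 240.35 / 1.0685 = 224.9 Wh/kg

224.9 Wh/kg


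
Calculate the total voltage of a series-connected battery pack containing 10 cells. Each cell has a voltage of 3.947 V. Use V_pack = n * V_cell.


Series voltages add: 10 * 3.947 V = 39.47 V

39.47 V


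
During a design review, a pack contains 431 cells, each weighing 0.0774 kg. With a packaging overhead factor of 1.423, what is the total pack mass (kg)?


Cell mass sum = 431 * 0.0774 = 33.359 kg
With overhead 1.423: m_pack = 33.359 * 1.423 = 47.47 kg

47.47 kg


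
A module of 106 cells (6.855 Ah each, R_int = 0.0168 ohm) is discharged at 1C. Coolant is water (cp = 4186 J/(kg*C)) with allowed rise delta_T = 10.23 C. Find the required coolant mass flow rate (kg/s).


Step 1: I = 1 * 6.855 = 6.855 A
Step 2: Q_cell = I^2 * R = 6.855^2 * 0.0168 = 0.78945 W
Step 3: Q_total = 106 * 0.78945 = 83.682 W
Step 4: m_dot = Q_total / (cp * dT) = 83.682 / (4186 * 10.23) = 0.001954 kg/s

0.001954 kg/s


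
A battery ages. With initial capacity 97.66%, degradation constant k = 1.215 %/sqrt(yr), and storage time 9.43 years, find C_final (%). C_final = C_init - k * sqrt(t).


Step 1: sqrt(9.43 yr) = 3.0708
Step 2: drop = 1.215 * 3.0708 = 3.731
Step 3: C_final = 97.66 - 3.731 = 93.93%

93.93%


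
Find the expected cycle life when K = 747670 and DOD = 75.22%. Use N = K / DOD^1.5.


Step 1: DOD^1.5 = 75.22^1.5 = 652.38
Step 2: N = 747670 / 652.38 = 1146 cycles

1146 cycles


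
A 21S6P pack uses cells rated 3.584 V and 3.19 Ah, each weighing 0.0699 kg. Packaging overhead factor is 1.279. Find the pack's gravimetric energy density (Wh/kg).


Step 1: V_pack = 21 * 3.584 = 75.264 V
Step 2: C_pack = 6 * 3.19 = 19.14 Ah
Step 3: E_pack = V_pack * C_pack = 75.264 * 19.14 = 1440.6 Wh
Step 4: m_pack = 21 * 6 * 0.0699 * 1.279 = 11.265 kg
Step 5: ED = E_pack / m_pack = 1440.6 / 11.265 = 127.9 Wh/kg

127.9 Wh/kg


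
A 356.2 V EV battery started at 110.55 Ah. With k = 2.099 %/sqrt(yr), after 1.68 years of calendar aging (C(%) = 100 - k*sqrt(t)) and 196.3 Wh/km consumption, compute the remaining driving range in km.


Step 1: capacity retention = 100 - 2.099 * sqrt(1.68) = 100 - 2.099 * 1.2961 = 97.279%
Step 2: C_now = 110.55 * 97.279/100 = 107.54 Ah
Step 3: E_pack = V * C_now = 356.2 * 107.54 = 38306 Wh
Step 4: range = E_pack / consumption = 38306 / 196.3 = 195.1 km

195.1 km


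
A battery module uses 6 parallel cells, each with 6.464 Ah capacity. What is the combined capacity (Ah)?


C_total = 6 * 6.464 = 38.784 Ah

38.784 Ah


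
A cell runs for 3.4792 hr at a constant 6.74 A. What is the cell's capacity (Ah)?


C = I * t = 6.74 * 3.4792 = 23.45 Ah

23.45 Ah


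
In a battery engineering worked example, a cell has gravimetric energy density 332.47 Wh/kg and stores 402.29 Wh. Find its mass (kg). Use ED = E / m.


m = E / ED = 402.29 / 332.47 = 1.210 kg

1.210 kg


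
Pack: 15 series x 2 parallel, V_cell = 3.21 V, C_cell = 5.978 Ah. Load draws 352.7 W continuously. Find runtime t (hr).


Step 1: E_pack = Ns * V_cell * Np * C_cell = 15 * 3.21 * 2 * 5.978 = 575.68 Wh
Step 2: t = E_pack / P = 575.68 / 352.7 = 1.632 hr

1.632 hr


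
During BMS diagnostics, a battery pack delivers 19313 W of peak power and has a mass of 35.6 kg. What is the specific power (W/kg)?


SP = P / m = 19313 / 35.6 = 542.5 W/kg

542.5 W/kg


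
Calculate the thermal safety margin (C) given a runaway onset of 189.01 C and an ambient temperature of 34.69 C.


Safety margin = 189.01 C - 34.69 C = 154.32 C

154.32 C


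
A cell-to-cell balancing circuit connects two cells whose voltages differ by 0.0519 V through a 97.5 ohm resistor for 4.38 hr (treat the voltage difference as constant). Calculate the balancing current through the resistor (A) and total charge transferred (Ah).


I_bal = dV / R = 0.0519 / 97.5 = 5.3231e-04 A
Q = I_bal * t = 5.3231e-04 * 4.38 = 0.002332 Ah

I=5.3231e-04 A, Q=0.002332 Ah


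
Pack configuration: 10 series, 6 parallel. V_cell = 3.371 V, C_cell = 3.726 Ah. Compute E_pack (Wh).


E = Ns * Vcell * Np * Ccell = 10 * 3.371 * 6 * 3.726 = 753.6 Wh

753.6 Wh


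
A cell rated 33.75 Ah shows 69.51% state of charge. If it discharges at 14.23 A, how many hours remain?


Step 1: remaining = SOC/100 * C_total = 69.51/100 * 33.75 = 23.46 Ah
Step 2: t = remaining / I = 23.46 / 14.23 = 1.649 hr

1.649 hr


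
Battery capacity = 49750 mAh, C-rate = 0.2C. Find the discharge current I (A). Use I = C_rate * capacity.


Convert: capacity = 49750 mAh = 49.75 Ah
At 0.2C: I = 0.2 * 49.75 Ah = 9.95 A

9.95 A


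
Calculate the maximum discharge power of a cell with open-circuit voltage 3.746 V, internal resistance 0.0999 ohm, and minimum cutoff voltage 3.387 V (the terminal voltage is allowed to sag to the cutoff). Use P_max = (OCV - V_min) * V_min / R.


P_max = (OCV - V_min) * V_min / R = (3.746 - 3.387) * 3.387 / 0.0999 = 0.359 * 3.387 / 0.0999 = 12.17 W

12.17 W


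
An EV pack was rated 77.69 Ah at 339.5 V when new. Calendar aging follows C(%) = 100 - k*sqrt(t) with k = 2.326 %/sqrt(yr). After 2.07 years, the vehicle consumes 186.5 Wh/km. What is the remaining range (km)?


Step 1: capacity retention = 100 - 2.326 * sqrt(2.07) = 100 - 2.326 * 1.4387 = 96.654%
Step 2: C_now = 77.69 * 96.654/100 = 75.09 Ah
Step 3: E_pack = V * C_now = 339.5 * 75.09 = 25493 Wh
Step 4: range = E_pack / consumption = 25493 / 186.5 = 136.7 km

136.7 km


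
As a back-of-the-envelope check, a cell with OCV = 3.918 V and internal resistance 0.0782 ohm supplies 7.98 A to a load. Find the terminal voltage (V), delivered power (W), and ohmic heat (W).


Step 1: V_terminal = OCV - I*R = 3.918 - 7.98 * 0.0782 = 3.294 V
Step 2: P_out = V_terminal * I = 3.294 * 7.98 = 26.29 W
Step 3: Q = I^2 * R = 7.98^2 * 0.0782 = 4.980 W

V=3.294 V, P=26.29 W, Q=4.980 W


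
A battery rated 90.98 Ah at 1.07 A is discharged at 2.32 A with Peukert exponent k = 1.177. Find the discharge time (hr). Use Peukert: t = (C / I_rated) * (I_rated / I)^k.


t_rated = C / I_rated = 90.98 / 1.07 = 85.028 hr
(I_rated/I)^k = (0.46121)^1.177 = 0.40217
t = t_rated * (I_rated/I)^k = 85.028 * 0.40217 = 34.20 hr

34.20 hr


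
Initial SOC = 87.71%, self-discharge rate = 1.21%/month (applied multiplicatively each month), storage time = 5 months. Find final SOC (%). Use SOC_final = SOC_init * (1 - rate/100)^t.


decay = (1 - 1.21/100)^5 = 0.94095
SOC_final = 87.71 * 0.94095 = 82.53%

82.53%


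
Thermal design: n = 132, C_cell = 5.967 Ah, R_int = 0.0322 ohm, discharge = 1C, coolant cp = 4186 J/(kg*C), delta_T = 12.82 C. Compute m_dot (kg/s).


Step 1: I = 1 * 5.967 = 5.967 A
Step 2: Q_cell = I^2 * R = 5.967^2 * 0.0322 = 1.1465 W
Step 3: Q_total = 132 * 1.1465 = 151.34 W
Step 4: m_dot = Q_total / (cp * dT) = 151.34 / (4186 * 12.82) = 0.002820 kg/s

0.002820 kg/s


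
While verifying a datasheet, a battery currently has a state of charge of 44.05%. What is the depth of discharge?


Complement of SOC: DOD = 100% - 44.05% = 55.95%

55.95%


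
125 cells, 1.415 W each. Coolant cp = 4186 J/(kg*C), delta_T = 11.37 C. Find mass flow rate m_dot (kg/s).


Q_total = 125 * 1.415 = 176.88 W
m_dot = Q_total / (cp * dT) = 176.88 / (4186 * 11.37) = 0.003716 kg/s

0.003716 kg/s


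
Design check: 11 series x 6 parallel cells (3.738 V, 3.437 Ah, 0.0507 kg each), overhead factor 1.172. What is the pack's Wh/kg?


Step 1: V_pack = 11 * 3.738 = 41.118 V
Step 2: C_pack = 6 * 3.437 = 20.622 Ah
Step 3: E_pack = V_pack * C_pack = 41.118 * 20.622 = 847.94 Wh
Step 4: m_pack = 11 * 6 * 0.0507 * 1.172 = 3.9217 kg
Step 5: ED = E_pack / m_pack = 847.94 / 3.9217 = 216.2 Wh/kg

216.2 Wh/kg


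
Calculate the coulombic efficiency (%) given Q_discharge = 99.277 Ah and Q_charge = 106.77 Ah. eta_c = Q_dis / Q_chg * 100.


eta_c = Q_dis / Q_chg * 100 = 99.277 / 106.77 * 100 = 92.98%

92.98%


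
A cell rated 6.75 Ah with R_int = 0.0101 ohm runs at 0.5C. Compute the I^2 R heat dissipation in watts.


Step 1: I = C_rate * capacity = 0.5 * 6.75 = 3.375 A
Step 2: Q = I^2 * R = 3.375^2 * 0.0101 = 11.391 * 0.0101 = 0.1150 W

0.1150 W


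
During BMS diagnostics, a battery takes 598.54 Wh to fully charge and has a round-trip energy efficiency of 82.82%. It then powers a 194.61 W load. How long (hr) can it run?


Step 1: E_discharge = eta/100 * E_charge = 82.82/100 * 598.54 = 495.71 Wh
Step 2: t = E_discharge / P = 495.71 / 194.61 = 2.547 hr

2.547 hr


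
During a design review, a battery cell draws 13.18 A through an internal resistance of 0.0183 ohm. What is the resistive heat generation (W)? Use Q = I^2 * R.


Q = I^2 * R = 13.18^2 * 0.0183 = 3.179 W

3.179 W


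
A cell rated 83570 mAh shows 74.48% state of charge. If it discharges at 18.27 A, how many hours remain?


Convert: C_total = 83570 mAh = 83.57 Ah
Step 1: remaining = SOC/100 * C_total = 74.48/100 * 83.57 = 62.243 Ah
Step 2: t = remaining / I = 62.243 / 18.27 = 3.407 hr

3.407 hr


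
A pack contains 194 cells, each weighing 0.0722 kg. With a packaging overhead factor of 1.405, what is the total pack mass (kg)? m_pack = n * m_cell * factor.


Cell mass sum = 194 * 0.0722 = 14.007 kg
With overhead 1.405: m_pack = 14.007 * 1.405 = 19.68 kg

19.68 kg


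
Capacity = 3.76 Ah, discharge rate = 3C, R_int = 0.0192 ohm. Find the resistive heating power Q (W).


Step 1: I = C_rate * capacity = 3 * 3.76 = 11.28 A
Step 2: Q = I^2 * R = 11.28^2 * 0.0192 = 127.24 * 0.0192 = 2.443 W

2.443 W


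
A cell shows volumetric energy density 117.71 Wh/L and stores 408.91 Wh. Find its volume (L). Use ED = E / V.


V = E / ED = 408.91 / 117.71 = 3.474 L

3.474 L


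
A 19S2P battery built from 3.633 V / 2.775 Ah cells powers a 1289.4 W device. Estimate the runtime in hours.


Step 1: E_pack = Ns * V_cell * Np * C_cell = 19 * 3.633 * 2 * 2.775 = 383.1 Wh
Step 2: t = E_pack / P = 383.1 / 1289.4 = 0.2971 hr

0.2971 hr


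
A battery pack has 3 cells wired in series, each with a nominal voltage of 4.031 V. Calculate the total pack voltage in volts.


V_pack = n * V_cell = 3 * 4.031 = 12.093 V

12.093 V


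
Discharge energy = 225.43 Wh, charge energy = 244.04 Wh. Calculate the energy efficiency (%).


eta_e = E_dis / E_chg * 100 = 225.43 / 244.04 * 100 = 92.37%

92.37%


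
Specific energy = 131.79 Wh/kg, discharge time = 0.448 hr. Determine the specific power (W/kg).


Specific power = 131.79 Wh/kg / 0.448 hr = 294.2 W/kg

294.2 W/kg


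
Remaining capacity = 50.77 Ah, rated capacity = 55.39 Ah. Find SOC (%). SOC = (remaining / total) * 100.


SOC% = 50.77 / 55.39 * 100 = 91.66%

91.66%


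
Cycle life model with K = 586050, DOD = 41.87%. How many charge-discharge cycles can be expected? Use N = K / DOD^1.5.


Step 1: DOD^1.5 = 41.87^1.5 = 270.93
Step 2: N = 586050 / 270.93 = 2163 cycles

2163 cycles


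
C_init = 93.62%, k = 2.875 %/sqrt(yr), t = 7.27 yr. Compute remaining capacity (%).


Step 1: sqrt(7.27 yr) = 2.6963
Step 2: drop = 2.875 * 2.6963 = 7.7519
Step 3: C_final = 93.62 - 7.7519 = 85.87%

85.87%


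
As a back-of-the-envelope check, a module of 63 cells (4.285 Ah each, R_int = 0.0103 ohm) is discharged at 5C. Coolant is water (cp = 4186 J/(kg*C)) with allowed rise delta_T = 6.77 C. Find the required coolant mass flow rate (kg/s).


Step 1: I = 5 * 4.285 = 21.425 A
Step 2: Q_cell = I^2 * R = 21.425^2 * 0.0103 = 4.728 W
Step 3: Q_total = 63 * 4.728 = 297.86 W
Step 4: m_dot = Q_total / (cp * dT) = 297.86 / (4186 * 6.77) = 0.01051 kg/s

0.01051 kg/s


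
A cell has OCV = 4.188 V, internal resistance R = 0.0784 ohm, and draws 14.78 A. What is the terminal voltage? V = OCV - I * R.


IR drop = 14.78 * 0.0784 = 1.1588 V
V = 4.188 - 1.1588 = 3.029 V

3.029 V


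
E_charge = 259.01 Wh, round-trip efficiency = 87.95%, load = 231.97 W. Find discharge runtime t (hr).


Step 1: E_discharge = eta/100 * E_charge = 87.95/100 * 259.01 = 227.8 Wh
Step 2: t = E_discharge / P = 227.8 / 231.97 = 0.9820 hr

0.9820 hr


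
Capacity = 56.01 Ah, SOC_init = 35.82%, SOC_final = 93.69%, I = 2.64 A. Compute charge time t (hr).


delta_Ah = 56.01 * (93.69 - 35.82) / 100 = 32.413 Ah
t = delta_Ah / I = 32.413 / 2.64 = 12.28 hr

12.28 hr


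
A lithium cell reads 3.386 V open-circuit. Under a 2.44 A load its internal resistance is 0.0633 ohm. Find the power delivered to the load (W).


Step 1: V_terminal = OCV - I*R = 3.386 - 2.44 * 0.0633 = 3.2315 V
Step 2: P_out = V_terminal * I = 3.2315 * 2.44 = 7.885 W

7.885 W


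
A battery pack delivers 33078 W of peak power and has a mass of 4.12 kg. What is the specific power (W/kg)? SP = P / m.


SP = P / m = 33078 / 4.12 = 8029 W/kg

8029 W/kg


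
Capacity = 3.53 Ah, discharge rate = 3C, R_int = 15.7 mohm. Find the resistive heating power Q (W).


Convert: R = 15.7 mohm = 0.0157 ohm
Step 1: I = C_rate * capacity = 3 * 3.53 = 10.59 A
Step 2: Q = I^2 * R = 10.59^2 * 0.0157 = 112.15 * 0.0157 = 1.761 W

1.761 W


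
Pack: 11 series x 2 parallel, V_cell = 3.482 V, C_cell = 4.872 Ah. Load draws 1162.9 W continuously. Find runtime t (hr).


Step 1: E_pack = Ns * V_cell * Np * C_cell = 11 * 3.482 * 2 * 4.872 = 373.21 Wh
Step 2: t = E_pack / P = 373.21 / 1162.9 = 0.3209 hr

0.3209 hr


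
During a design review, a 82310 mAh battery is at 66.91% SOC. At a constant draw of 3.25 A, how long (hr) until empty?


Convert: C_total = 82310 mAh = 82.31 Ah
Step 1: remaining = SOC/100 * C_total = 66.91/100 * 82.31 = 55.074 Ah
Step 2: t = remaining / I = 55.074 / 3.25 = 16.95 hr

16.95 hr


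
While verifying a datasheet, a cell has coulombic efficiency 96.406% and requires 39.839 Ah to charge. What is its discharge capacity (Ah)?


Q_dis = eta/100 * Q_chg = 96.406/100 * 39.839 = 38.41 Ah

38.41 Ah


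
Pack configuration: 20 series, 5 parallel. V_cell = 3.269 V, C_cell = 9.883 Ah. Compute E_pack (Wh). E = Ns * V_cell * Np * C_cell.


V_pack = 20 * 3.269 = 65.38 V
C_pack = 5 * 9.883 = 49.415 Ah
E = V_pack * C_pack = 65.38 * 49.415 = 3231 Wh

3231 Wh


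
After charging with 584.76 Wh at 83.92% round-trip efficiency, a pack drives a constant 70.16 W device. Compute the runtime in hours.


Step 1: E_discharge = eta/100 * E_charge = 83.92/100 * 584.76 = 490.73 Wh
Step 2: t = E_discharge / P = 490.73 / 70.16 = 6.994 hr

6.994 hr


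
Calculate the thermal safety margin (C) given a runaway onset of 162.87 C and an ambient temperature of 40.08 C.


Safety margin = 162.87 C - 40.08 C = 122.79 C

122.79 C


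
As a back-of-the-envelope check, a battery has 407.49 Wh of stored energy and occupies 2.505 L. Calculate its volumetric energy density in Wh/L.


Volumetric ED = 407.49 Wh / 2.505 L = 162.7 Wh/L

162.7 Wh/L


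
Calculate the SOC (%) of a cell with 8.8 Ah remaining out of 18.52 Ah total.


SOC% = 8.8 / 18.52 * 100 = 47.52%

47.52%


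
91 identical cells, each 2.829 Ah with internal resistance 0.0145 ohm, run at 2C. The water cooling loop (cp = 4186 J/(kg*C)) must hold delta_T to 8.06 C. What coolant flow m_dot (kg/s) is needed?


Step 1: I = 2 * 2.829 = 5.658 A
Step 2: Q_cell = I^2 * R = 5.658^2 * 0.0145 = 0.46419 W
Step 3: Q_total = 91 * 0.46419 = 42.241 W
Step 4: m_dot = Q_total / (cp * dT) = 42.241 / (4186 * 8.06) = 0.001252 kg/s

0.001252 kg/s


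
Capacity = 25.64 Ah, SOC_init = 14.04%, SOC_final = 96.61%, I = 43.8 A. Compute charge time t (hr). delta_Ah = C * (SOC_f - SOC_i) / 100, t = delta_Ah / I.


delta_Ah = 25.64 * (96.61 - 14.04) / 100 = 21.171 Ah
t = delta_Ah / I = 21.171 / 43.8 = 0.4834 hr

0.4834 hr


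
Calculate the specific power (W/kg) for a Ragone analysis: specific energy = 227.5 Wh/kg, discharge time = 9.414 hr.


Specific power = 227.5 Wh/kg / 9.414 hr = 24.17 W/kg

24.17 W/kg


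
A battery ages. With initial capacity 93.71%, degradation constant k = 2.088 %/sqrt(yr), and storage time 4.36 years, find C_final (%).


Step 1: sqrt(4.36 yr) = 2.0881
Step 2: drop = 2.088 * 2.0881 = 4.36
Step 3: C_final = 93.71 - 4.36 = 89.35%

89.35%


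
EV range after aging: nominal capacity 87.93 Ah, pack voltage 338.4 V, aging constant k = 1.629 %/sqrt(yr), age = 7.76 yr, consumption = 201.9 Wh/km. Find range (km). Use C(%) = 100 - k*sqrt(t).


Step 1: capacity retention = 100 - 1.629 * sqrt(7.76) = 100 - 1.629 * 2.7857 = 95.462%
Step 2: C_now = 87.93 * 95.462/100 = 83.94 Ah
Step 3: E_pack = V * C_now = 338.4 * 83.94 = 28405 Wh
Step 4: range = E_pack / consumption = 28405 / 201.9 = 140.7 km

140.7 km


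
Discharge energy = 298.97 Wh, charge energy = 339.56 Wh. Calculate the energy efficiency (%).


Round-trip efficiency = 298.97/339.56 * 100% = 88.05%

88.05%


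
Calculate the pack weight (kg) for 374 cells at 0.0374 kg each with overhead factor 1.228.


m_pack = n * m_cell * overhead = 374 * 0.0374 * 1.228 = 17.18 kg

17.18 kg


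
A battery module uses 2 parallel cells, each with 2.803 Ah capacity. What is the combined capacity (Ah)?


Parallel capacities add: 2 * 2.803 Ah = 5.606 Ah

5.606 Ah


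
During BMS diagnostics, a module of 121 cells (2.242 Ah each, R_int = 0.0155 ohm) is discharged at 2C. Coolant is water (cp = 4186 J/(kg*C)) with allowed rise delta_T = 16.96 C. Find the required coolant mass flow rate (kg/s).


Step 1: I = 2 * 2.242 = 4.484 A
Step 2: Q_cell = I^2 * R = 4.484^2 * 0.0155 = 0.31165 W
Step 3: Q_total = 121 * 0.31165 = 37.71 W
Step 4: m_dot = Q_total / (cp * dT) = 37.71 / (4186 * 16.96) = 5.312e-04 kg/s

5.312e-04 kg/s


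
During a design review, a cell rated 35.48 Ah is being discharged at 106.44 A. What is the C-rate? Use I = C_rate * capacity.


Rearranging: C_rate = 106.44 / 35.48 = 3C

3C


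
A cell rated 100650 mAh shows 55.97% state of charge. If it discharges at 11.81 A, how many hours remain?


Convert: C_total = 100650 mAh = 100.65 Ah
Step 1: remaining = SOC/100 * C_total = 55.97/100 * 100.65 = 56.334 Ah
Step 2: t = remaining / I = 56.334 / 11.81 = 4.770 hr

4.770 hr


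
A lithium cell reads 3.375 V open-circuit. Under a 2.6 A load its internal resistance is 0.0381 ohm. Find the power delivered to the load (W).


Step 1: V_terminal = OCV - I*R = 3.375 - 2.6 * 0.0381 = 3.2759 V
Step 2: P_out = V_terminal * I = 3.2759 * 2.6 = 8.517 W

8.517 W


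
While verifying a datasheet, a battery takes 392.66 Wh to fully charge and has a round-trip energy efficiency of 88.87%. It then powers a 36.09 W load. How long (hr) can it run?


Step 1: E_discharge = eta/100 * E_charge = 88.87/100 * 392.66 = 348.96 Wh
Step 2: t = E_discharge / P = 348.96 / 36.09 = 9.669 hr

9.669 hr


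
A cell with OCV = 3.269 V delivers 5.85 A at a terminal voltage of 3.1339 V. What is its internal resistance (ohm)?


R = (OCV - V) / I = (3.269 - 3.1339) / 5.85 = 0.02309 ohm

0.02309 ohm


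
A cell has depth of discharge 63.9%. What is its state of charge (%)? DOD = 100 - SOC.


SOC = 100 - DOD = 100 - 63.9 = 36.1%

36.1%


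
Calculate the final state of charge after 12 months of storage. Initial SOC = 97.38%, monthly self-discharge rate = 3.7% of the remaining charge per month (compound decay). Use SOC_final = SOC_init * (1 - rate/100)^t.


Monthly retention factor = 1 - 3.7/100 = 0.963
Over 12 months: factor^12 = 0.63609
SOC_final = 97.38 * 0.63609 = 61.94%

61.94%


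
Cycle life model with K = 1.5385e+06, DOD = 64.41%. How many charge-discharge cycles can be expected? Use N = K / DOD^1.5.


Step 1: DOD^1.5 = 64.41^1.5 = 516.93
Step 2: N = 1.5385e+06 / 516.93 = 2976 cycles

2976 cycles


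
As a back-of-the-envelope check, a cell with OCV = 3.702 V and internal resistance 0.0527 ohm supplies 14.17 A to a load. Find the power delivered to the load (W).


Step 1: V_terminal = OCV - I*R = 3.702 - 14.17 * 0.0527 = 2.9552 V
Step 2: P_out = V_terminal * I = 2.9552 * 14.17 = 41.88 W

41.88 W


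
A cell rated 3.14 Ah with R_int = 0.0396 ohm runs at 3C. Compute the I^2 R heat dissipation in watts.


Step 1: I = C_rate * capacity = 3 * 3.14 = 9.42 A
Step 2: Q = I^2 * R = 9.42^2 * 0.0396 = 88.736 * 0.0396 = 3.514 W

3.514 W


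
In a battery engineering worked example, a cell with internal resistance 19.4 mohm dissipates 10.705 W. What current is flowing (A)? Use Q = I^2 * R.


Convert: R = 19.4 mohm = 0.0194 ohm
I = sqrt(Q / R) = sqrt(10.705 / 0.0194) = sqrt(551.8) = 23.49 A

23.49 A


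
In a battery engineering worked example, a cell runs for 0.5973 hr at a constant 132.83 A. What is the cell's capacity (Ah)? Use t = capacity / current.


C = I * t = 132.83 * 0.5973 = 79.34 Ah

79.34 Ah


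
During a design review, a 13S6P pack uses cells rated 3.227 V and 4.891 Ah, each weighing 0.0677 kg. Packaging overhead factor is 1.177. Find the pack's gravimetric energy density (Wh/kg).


Step 1: V_pack = 13 * 3.227 = 41.951 V
Step 2: C_pack = 6 * 4.891 = 29.346 Ah
Step 3: E_pack = V_pack * C_pack = 41.951 * 29.346 = 1231.1 Wh
Step 4: m_pack = 13 * 6 * 0.0677 * 1.177 = 6.2153 kg
Step 5: ED = E_pack / m_pack = 1231.1 / 6.2153 = 198.1 Wh/kg

198.1 Wh/kg


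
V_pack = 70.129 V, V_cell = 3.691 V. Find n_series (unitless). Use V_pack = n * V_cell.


n = V_pack / V_cell = 70.129 / 3.691 = 19

19


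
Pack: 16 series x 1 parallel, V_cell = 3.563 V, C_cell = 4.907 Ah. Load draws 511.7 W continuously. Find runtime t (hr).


Step 1: E_pack = Ns * V_cell * Np * C_cell = 16 * 3.563 * 1 * 4.907 = 279.74 Wh
Step 2: t = E_pack / P = 279.74 / 511.7 = 0.5467 hr

0.5467 hr


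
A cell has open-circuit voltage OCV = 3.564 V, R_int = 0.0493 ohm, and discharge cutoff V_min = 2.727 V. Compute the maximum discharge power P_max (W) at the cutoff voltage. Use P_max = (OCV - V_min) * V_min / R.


P_max = (OCV - V_min) * V_min / R = (3.564 - 2.727) * 2.727 / 0.0493 = 0.837 * 2.727 / 0.0493 = 46.30 W

46.30 W


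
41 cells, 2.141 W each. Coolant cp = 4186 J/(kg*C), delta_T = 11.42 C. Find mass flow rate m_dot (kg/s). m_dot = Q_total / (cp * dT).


Q_total = 41 * 2.141 = 87.781 W
m_dot = Q_total / (cp * dT) = 87.781 / (4186 * 11.42) = 0.001836 kg/s

0.001836 kg/s


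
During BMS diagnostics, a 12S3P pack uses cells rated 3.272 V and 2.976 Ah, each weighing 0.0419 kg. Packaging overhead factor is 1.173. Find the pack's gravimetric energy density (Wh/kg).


Step 1: V_pack = 12 * 3.272 = 39.264 V
Step 2: C_pack = 3 * 2.976 = 8.928 Ah
Step 3: E_pack = V_pack * C_pack = 39.264 * 8.928 = 350.55 Wh
Step 4: m_pack = 12 * 3 * 0.0419 * 1.173 = 1.7694 kg
Step 5: ED = E_pack / m_pack = 350.55 / 1.7694 = 198.1 Wh/kg

198.1 Wh/kg


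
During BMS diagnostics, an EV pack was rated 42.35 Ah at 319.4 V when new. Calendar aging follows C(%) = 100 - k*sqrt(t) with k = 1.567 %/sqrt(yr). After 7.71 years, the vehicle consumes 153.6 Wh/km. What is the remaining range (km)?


Step 1: capacity retention = 100 - 1.567 * sqrt(7.71) = 100 - 1.567 * 2.7767 = 95.649%
Step 2: C_now = 42.35 * 95.649/100 = 40.507 Ah
Step 3: E_pack = V * C_now = 319.4 * 40.507 = 12938 Wh
Step 4: range = E_pack / consumption = 12938 / 153.6 = 84.23 km

84.23 km


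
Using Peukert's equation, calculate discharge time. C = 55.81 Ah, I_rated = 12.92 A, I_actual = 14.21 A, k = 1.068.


Step 1: t_rated = C / I_rated = 55.81 / 12.92 = 4.3197 hr
Step 2: ratio = 12.92 / 14.21 = 0.90922
Step 3: ratio^k = 0.90922^1.068 = 0.90336
Step 4: t = t_rated * ratio^k = 4.3197 * 0.90336 = 3.902 hr

3.902 hr


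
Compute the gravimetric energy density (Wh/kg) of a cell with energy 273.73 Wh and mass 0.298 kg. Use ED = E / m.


ED = E / m = 273.73 / 0.298 = 918.6 Wh/kg

918.6 Wh/kg


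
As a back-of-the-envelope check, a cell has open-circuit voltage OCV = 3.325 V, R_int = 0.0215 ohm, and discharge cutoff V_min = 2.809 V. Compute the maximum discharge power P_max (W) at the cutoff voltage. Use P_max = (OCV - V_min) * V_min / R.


P_max = (OCV - V_min) * V_min / R = (3.325 - 2.809) * 2.809 / 0.0215 = 0.516 * 2.809 / 0.0215 = 67.42 W

67.42 W


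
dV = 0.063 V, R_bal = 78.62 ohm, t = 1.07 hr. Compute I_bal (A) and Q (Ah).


First, Ohm's law: I_bal = 0.063 V / 78.62 ohm = 8.0132e-04 A
Then Q = I * t = 8.0132e-04 A * 1.07 hr = 8.574e-04 Ah

I=8.0132e-04 A, Q=8.574e-04 Ah


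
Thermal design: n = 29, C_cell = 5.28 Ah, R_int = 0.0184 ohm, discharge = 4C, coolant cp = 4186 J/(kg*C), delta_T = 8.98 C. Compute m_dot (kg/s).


Step 1: I = 4 * 5.28 = 21.12 A
Step 2: Q_cell = I^2 * R = 21.12^2 * 0.0184 = 8.2074 W
Step 3: Q_total = 29 * 8.2074 = 238.01 W
Step 4: m_dot = Q_total / (cp * dT) = 238.01 / (4186 * 8.98) = 0.006332 kg/s

0.006332 kg/s


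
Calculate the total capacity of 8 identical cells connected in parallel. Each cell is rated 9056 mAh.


Convert: C_cell = 9056 mAh = 9.056 Ah
C_total = 8 * 9.056 = 72.448 Ah

72.448 Ah


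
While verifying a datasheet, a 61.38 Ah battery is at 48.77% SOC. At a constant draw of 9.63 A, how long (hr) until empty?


Step 1: remaining = SOC/100 * C_total = 48.77/100 * 61.38 = 29.935 Ah
Step 2: t = remaining / I = 29.935 / 9.63 = 3.109 hr

3.109 hr


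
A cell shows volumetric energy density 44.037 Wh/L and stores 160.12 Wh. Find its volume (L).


V = E / ED = 160.12 / 44.037 = 3.636 L

3.636 L


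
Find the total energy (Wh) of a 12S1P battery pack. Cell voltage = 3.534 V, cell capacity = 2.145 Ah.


V_pack = 12 * 3.534 = 42.408 V
C_pack = 1 * 2.145 = 2.145 Ah
E = V_pack * C_pack = 42.408 * 2.145 = 90.97 Wh

90.97 Wh


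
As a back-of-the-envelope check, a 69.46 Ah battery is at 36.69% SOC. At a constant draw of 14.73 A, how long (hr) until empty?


Step 1: remaining = SOC/100 * C_total = 36.69/100 * 69.46 = 25.485 Ah
Step 2: t = remaining / I = 25.485 / 14.73 = 1.730 hr

1.730 hr


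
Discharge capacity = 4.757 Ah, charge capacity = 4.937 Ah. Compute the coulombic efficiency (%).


Coulombic efficiency = 4.757/4.937 * 100% = 96.35%

96.35%


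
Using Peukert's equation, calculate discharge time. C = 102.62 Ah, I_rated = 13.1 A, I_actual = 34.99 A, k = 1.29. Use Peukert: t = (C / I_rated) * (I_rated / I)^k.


t_rated = C / I_rated = 102.62 / 13.1 = 7.8336 hr
(I_rated/I)^k = (0.37439)^1.29 = 0.28157
t = t_rated * (I_rated/I)^k = 7.8336 * 0.28157 = 2.206 hr

2.206 hr


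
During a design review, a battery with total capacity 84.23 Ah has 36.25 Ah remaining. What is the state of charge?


SOC = (remaining / total) * 100 = (36.25 / 84.23) * 100 = 43.04%

43.04%


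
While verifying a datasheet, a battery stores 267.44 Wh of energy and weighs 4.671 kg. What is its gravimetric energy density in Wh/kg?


ED = E / m = 267.44 / 4.671 = 57.26 Wh/kg

57.26 Wh/kg


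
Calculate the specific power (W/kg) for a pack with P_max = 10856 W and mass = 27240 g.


Convert: m = 27240 g = 27.24 kg
Specific power = 10856 W / 27.24 kg = 398.5 W/kg

398.5 W/kg


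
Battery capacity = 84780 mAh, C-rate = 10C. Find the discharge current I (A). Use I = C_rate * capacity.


Convert: capacity = 84780 mAh = 84.78 Ah
I = C_rate * capacity = 10 * 84.78 = 847.8 A

847.8 A


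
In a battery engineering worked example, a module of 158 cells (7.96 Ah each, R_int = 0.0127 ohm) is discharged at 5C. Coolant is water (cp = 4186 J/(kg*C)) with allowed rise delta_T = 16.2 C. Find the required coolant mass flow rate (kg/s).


Step 1: I = 5 * 7.96 = 39.8 A
Step 2: Q_cell = I^2 * R = 39.8^2 * 0.0127 = 20.117 W
Step 3: Q_total = 158 * 20.117 = 3178.5 W
Step 4: m_dot = Q_total / (cp * dT) = 3178.5 / (4186 * 16.2) = 0.04687 kg/s

0.04687 kg/s


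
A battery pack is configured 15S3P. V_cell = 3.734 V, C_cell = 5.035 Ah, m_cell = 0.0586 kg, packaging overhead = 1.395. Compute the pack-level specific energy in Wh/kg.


Step 1: V_pack = 15 * 3.734 = 56.01 V
Step 2: C_pack = 3 * 5.035 = 15.105 Ah
Step 3: E_pack = V_pack * C_pack = 56.01 * 15.105 = 846.03 Wh
Step 4: m_pack = 15 * 3 * 0.0586 * 1.395 = 3.6786 kg
Step 5: ED = E_pack / m_pack = 846.03 / 3.6786 = 230.0 Wh/kg

230.0 Wh/kg


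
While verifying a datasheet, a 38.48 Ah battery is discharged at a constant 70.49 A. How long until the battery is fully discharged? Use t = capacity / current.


Runtime = 38.48 Ah / 70.49 A = 0.5459 hr

0.5459 hr


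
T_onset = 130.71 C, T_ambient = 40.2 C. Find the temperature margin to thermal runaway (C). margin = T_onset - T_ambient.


margin = T_onset - T_ambient = 130.71 - 40.2 = 90.51 C

90.51 C


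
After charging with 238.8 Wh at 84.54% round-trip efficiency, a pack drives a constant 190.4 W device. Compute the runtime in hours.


Step 1: E_discharge = eta/100 * E_charge = 84.54/100 * 238.8 = 201.88 Wh
Step 2: t = E_discharge / P = 201.88 / 190.4 = 1.060 hr

1.060 hr


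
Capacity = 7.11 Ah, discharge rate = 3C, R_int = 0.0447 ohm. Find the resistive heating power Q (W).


Step 1: I = C_rate * capacity = 3 * 7.11 = 21.33 A
Step 2: Q = I^2 * R = 21.33^2 * 0.0447 = 454.97 * 0.0447 = 20.34 W

20.34 W


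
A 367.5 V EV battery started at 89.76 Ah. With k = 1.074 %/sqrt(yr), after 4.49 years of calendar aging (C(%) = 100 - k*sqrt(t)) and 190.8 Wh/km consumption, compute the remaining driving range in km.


Step 1: capacity retention = 100 - 1.074 * sqrt(4.49) = 100 - 1.074 * 2.119 = 97.724%
Step 2: C_now = 89.76 * 97.724/100 = 87.717 Ah
Step 3: E_pack = V * C_now = 367.5 * 87.717 = 32236 Wh
Step 4: range = E_pack / consumption = 32236 / 190.8 = 169.0 km

169.0 km


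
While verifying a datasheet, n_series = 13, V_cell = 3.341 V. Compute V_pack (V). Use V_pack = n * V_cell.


Series voltages add: 13 * 3.341 V = 43.433 V

43.433 V


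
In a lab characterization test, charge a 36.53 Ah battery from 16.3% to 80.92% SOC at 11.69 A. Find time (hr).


delta_Ah = 36.53 * (80.92 - 16.3) / 100 = 23.606 Ah
t = delta_Ah / I = 23.606 / 11.69 = 2.019 hr

2.019 hr


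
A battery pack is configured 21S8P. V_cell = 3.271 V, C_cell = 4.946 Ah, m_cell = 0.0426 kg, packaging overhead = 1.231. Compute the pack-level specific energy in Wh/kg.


Step 1: V_pack = 21 * 3.271 = 68.691 V
Step 2: C_pack = 8 * 4.946 = 39.568 Ah
Step 3: E_pack = V_pack * C_pack = 68.691 * 39.568 = 2718 Wh
Step 4: m_pack = 21 * 8 * 0.0426 * 1.231 = 8.81 kg
Step 5: ED = E_pack / m_pack = 2718 / 8.81 = 308.5 Wh/kg

308.5 Wh/kg


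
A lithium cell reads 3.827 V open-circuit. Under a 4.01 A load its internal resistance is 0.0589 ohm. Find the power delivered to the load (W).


Step 1: V_terminal = OCV - I*R = 3.827 - 4.01 * 0.0589 = 3.5908 V
Step 2: P_out = V_terminal * I = 3.5908 * 4.01 = 14.40 W

14.40 W


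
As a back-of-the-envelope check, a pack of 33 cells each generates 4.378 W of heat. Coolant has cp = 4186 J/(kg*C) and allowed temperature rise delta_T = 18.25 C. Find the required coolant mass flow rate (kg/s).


Step 1: Total heat Q = 33 * 4.378 W = 144.47 W
Step 2: denom = cp * dT = 4186 * 18.25 = 76395
Step 3: m_dot = 144.47 / 76395 = 0.001891 kg/s

0.001891 kg/s


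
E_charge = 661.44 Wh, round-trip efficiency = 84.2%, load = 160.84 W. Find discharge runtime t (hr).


Step 1: E_discharge = eta/100 * E_charge = 84.2/100 * 661.44 = 556.93 Wh
Step 2: t = E_discharge / P = 556.93 / 160.84 = 3.463 hr

3.463 hr


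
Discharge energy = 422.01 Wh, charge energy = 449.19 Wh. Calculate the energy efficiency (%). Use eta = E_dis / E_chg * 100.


eta_e = E_dis / E_chg * 100 = 422.01 / 449.19 * 100 = 93.95%

93.95%


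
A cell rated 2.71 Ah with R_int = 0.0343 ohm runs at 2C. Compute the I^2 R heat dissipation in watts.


Step 1: I = C_rate * capacity = 2 * 2.71 = 5.42 A
Step 2: Q = I^2 * R = 5.42^2 * 0.0343 = 29.376 * 0.0343 = 1.008 W

1.008 W


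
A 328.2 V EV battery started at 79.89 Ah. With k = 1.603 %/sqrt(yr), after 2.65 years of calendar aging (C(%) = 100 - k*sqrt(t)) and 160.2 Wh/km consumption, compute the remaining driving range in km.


Step 1: capacity retention = 100 - 1.603 * sqrt(2.65) = 100 - 1.603 * 1.6279 = 97.39%
Step 2: C_now = 79.89 * 97.39/100 = 77.805 Ah
Step 3: E_pack = V * C_now = 328.2 * 77.805 = 25536 Wh
Step 4: range = E_pack / consumption = 25536 / 160.2 = 159.4 km

159.4 km


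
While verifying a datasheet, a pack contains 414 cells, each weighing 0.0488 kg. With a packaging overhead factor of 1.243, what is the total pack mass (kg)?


m_pack = n * m_cell * overhead = 414 * 0.0488 * 1.243 = 25.11 kg

25.11 kg


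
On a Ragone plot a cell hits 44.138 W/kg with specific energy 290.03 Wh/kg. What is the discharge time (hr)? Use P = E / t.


t = E / P = 290.03 / 44.138 = 6.571 hr

6.571 hr


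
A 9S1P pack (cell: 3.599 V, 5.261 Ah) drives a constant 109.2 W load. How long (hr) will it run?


Step 1: E_pack = Ns * V_cell * Np * C_cell = 9 * 3.599 * 1 * 5.261 = 170.41 Wh
Step 2: t = E_pack / P = 170.41 / 109.2 = 1.561 hr

1.561 hr
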